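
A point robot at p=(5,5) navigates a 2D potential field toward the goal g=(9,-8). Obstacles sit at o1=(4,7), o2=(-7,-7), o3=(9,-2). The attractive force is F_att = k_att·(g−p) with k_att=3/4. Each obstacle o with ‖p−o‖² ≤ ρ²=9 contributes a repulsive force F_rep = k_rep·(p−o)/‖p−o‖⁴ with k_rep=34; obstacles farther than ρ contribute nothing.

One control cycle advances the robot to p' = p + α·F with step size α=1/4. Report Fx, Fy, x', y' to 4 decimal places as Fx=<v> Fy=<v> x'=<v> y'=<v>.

Fx=4.3600 Fy=-12.4700 x'=6.0900 y'=1.8825

F_att = 3/4·(g−p) = 3/4·(4,-13) = (3.0000,-9.7500)
o1: d²=5 ≤ ρ²=9; F_rep = 34·(1,-2)/5² = (1.3600,-2.7200)
o2: d²=288 > ρ²=9 → inactive
o3: d²=65 > ρ²=9 → inactive
F = F_att + ΣF_rep = (4.3600,-12.4700)
p' = p + 1/4·F = (6.0900,1.8825)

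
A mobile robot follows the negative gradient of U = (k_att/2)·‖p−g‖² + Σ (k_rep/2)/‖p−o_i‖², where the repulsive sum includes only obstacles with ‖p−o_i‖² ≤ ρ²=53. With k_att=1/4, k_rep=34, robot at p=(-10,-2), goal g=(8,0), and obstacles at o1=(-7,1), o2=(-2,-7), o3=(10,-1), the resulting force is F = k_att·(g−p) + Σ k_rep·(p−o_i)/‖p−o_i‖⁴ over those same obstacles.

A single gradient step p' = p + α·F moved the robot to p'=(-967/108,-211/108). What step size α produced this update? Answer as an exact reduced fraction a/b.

α = 1/4

F_att = 1/4·(g−p) = 1/4·(18,2) = (4.5000,0.5000)
o1: d²=18 ≤ ρ²=53; F_rep = 34·(-3,-3)/18² = (-0.3148,-0.3148)
o2: d²=89 > ρ²=53 → inactive
o3: d²=401 > ρ²=53 → inactive
F = F_att + ΣF_rep = (4.1852,0.1852)
Δp = p'−p = (1.0463,0.0463); α = Δx/Fx = (113/108) / (113/27) = 1/4
check: Δy/Fy = (5/108) / (5/27) = 1/4 ✓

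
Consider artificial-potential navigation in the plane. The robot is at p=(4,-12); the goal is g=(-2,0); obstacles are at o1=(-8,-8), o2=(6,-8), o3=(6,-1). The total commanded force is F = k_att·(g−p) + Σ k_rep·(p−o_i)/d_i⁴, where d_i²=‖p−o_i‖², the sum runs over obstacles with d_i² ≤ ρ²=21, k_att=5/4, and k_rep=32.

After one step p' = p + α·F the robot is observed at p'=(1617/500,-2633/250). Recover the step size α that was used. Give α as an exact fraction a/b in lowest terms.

F_att = 5/4·(g−p) = 5/4·(-6,12) = (-7.5000,15.0000)
o1: d²=160 > ρ²=21 → inactive
o2: d²=20 ≤ ρ²=21; F_rep = 32·(-2,-4)/20² = (-0.1600,-0.3200)
o3: d²=125 > ρ²=21 → inactive
F = F_att + ΣF_rep = (-7.6600,14.6800)
Δp = p'−p = (-0.7660,1.4680); α = Δx/Fx = (-383/500) / (-383/50) = 1/10
check: Δy/Fy = (367/250) / (367/25) = 1/10 ✓

α = 1/10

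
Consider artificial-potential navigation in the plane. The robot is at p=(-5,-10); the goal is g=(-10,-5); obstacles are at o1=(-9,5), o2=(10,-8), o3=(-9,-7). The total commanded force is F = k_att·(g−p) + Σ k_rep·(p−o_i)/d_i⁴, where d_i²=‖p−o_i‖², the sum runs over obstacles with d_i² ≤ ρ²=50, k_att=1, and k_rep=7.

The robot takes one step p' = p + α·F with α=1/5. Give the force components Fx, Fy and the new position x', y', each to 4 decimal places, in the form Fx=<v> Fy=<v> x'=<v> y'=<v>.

Fx=-4.9552 Fy=4.9664 x'=-5.9910 y'=-9.0067

F_att = 1·(g−p) = 1·(-5,5) = (-5.0000,5.0000)
o1: d²=241 > ρ²=50 → inactive
o2: d²=229 > ρ²=50 → inactive
o3: d²=25 ≤ ρ²=50; F_rep = 7·(4,-3)/25² = (0.0448,-0.0336)
F = F_att + ΣF_rep = (-4.9552,4.9664)
p' = p + 1/5·F = (-5.9910,-9.0067)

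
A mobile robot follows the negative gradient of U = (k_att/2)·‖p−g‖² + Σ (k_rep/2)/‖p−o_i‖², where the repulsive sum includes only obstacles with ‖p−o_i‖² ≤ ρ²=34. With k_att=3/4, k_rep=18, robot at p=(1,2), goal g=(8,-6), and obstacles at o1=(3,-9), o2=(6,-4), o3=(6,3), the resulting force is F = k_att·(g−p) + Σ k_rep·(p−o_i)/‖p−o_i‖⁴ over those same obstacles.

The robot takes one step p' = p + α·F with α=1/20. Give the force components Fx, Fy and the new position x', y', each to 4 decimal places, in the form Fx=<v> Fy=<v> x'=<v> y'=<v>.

Fx=5.1169 Fy=-6.0266 x'=1.2558 y'=1.6987

F_att = 3/4·(g−p) = 3/4·(7,-8) = (5.2500,-6.0000)
o1: d²=125 > ρ²=34 → inactive
o2: d²=61 > ρ²=34 → inactive
o3: d²=26 ≤ ρ²=34; F_rep = 18·(-5,-1)/26² = (-0.1331,-0.0266)
F = F_att + ΣF_rep = (5.1169,-6.0266)
p' = p + 1/20·F = (1.2558,1.6987)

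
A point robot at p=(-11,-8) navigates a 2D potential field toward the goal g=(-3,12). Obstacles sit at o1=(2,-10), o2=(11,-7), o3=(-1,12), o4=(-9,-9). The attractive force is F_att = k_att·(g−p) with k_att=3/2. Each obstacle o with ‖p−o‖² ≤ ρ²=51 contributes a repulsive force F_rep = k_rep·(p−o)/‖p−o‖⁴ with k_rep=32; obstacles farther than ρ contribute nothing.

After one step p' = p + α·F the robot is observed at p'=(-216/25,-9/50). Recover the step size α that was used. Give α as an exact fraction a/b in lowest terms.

F_att = 3/2·(g−p) = 3/2·(8,20) = (12.0000,30.0000)
o1: d²=173 > ρ²=51 → inactive
o2: d²=485 > ρ²=51 → inactive
o3: d²=500 > ρ²=51 → inactive
o4: d²=5 ≤ ρ²=51; F_rep = 32·(-2,1)/5² = (-2.5600,1.2800)
F = F_att + ΣF_rep = (9.4400,31.2800)
Δp = p'−p = (2.3600,7.8200); α = Δx/Fx = (59/25) / (236/25) = 1/4
check: Δy/Fy = (391/50) / (782/25) = 1/4 ✓

α = 1/4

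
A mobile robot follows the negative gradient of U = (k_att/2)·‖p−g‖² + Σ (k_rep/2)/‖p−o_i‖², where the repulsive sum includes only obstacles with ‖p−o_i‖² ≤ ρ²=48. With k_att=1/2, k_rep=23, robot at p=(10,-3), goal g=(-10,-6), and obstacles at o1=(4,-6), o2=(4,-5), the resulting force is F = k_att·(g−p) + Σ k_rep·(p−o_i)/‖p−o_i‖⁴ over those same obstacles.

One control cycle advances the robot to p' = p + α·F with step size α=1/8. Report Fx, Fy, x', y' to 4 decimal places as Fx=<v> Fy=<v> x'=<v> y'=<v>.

Fx=-9.8456 Fy=-1.4372 x'=8.7693 y'=-3.1796

F_att = 1/2·(g−p) = 1/2·(-20,-3) = (-10.0000,-1.5000)
o1: d²=45 ≤ ρ²=48; F_rep = 23·(6,3)/45² = (0.0681,0.0341)
o2: d²=40 ≤ ρ²=48; F_rep = 23·(6,2)/40² = (0.0862,0.0288)
F = F_att + ΣF_rep = (-9.8456,-1.4372)
p' = p + 1/8·F = (8.7693,-3.1796)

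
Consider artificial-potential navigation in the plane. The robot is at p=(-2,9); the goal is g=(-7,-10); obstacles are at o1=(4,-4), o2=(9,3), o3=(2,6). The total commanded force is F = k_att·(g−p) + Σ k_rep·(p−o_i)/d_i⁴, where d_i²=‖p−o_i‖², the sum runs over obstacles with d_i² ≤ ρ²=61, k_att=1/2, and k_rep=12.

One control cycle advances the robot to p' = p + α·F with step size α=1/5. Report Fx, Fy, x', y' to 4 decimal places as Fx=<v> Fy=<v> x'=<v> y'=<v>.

Fx=-2.5768 Fy=-9.4424 x'=-2.5154 y'=7.1115

F_att = 1/2·(g−p) = 1/2·(-5,-19) = (-2.5000,-9.5000)
o1: d²=205 > ρ²=61 → inactive
o2: d²=157 > ρ²=61 → inactive
o3: d²=25 ≤ ρ²=61; F_rep = 12·(-4,3)/25² = (-0.0768,0.0576)
F = F_att + ΣF_rep = (-2.5768,-9.4424)
p' = p + 1/5·F = (-2.5154,7.1115)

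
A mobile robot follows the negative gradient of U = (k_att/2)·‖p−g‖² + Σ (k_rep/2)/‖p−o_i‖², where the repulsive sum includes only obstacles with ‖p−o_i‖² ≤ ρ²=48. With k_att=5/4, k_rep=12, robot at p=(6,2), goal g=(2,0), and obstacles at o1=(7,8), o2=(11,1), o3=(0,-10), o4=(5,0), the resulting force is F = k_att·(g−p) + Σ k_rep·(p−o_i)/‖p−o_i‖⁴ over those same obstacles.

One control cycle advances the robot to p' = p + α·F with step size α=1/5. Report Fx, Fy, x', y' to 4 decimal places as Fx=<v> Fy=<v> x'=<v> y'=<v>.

F_att = 5/4·(g−p) = 5/4·(-4,-2) = (-5.0000,-2.5000)
o1: d²=37 ≤ ρ²=48; F_rep = 12·(-1,-6)/37² = (-0.0088,-0.0526)
o2: d²=26 ≤ ρ²=48; F_rep = 12·(-5,1)/26² = (-0.0888,0.0178)
o3: d²=180 > ρ²=48 → inactive
o4: d²=5 ≤ ρ²=48; F_rep = 12·(1,2)/5² = (0.4800,0.9600)
F = F_att + ΣF_rep = (-4.6175,-1.5748)
p' = p + 1/5·F = (5.0765,1.6850)

Fx=-4.6175 Fy=-1.5748 x'=5.0765 y'=1.6850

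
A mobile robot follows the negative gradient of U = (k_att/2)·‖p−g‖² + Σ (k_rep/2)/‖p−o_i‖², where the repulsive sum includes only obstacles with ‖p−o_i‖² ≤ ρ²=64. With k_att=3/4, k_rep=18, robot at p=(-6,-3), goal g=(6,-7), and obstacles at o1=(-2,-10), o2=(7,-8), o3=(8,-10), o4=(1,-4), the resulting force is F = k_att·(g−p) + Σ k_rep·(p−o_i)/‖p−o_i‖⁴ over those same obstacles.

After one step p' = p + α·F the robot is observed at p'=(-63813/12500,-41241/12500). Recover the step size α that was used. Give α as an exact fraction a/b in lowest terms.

α = 1/10

F_att = 3/4·(g−p) = 3/4·(12,-4) = (9.0000,-3.0000)
o1: d²=65 > ρ²=64 → inactive
o2: d²=194 > ρ²=64 → inactive
o3: d²=245 > ρ²=64 → inactive
o4: d²=50 ≤ ρ²=64; F_rep = 18·(-7,1)/50² = (-0.0504,0.0072)
F = F_att + ΣF_rep = (8.9496,-2.9928)
Δp = p'−p = (0.8950,-0.2993); α = Δx/Fx = (11187/12500) / (11187/1250) = 1/10
check: Δy/Fy = (-3741/12500) / (-3741/1250) = 1/10 ✓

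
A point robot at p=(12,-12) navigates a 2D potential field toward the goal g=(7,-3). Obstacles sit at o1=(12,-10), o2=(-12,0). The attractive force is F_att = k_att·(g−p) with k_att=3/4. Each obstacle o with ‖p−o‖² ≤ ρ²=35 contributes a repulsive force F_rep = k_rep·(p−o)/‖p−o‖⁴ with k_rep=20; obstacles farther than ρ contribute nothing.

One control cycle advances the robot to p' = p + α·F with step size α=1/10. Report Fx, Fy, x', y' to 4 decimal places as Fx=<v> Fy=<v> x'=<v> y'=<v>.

Fx=-3.7500 Fy=4.2500 x'=11.6250 y'=-11.5750

F_att = 3/4·(g−p) = 3/4·(-5,9) = (-3.7500,6.7500)
o1: d²=4 ≤ ρ²=35; F_rep = 20·(0,-2)/4² = (0.0000,-2.5000)
o2: d²=720 > ρ²=35 → inactive
F = F_att + ΣF_rep = (-3.7500,4.2500)
p' = p + 1/10·F = (11.6250,-11.5750)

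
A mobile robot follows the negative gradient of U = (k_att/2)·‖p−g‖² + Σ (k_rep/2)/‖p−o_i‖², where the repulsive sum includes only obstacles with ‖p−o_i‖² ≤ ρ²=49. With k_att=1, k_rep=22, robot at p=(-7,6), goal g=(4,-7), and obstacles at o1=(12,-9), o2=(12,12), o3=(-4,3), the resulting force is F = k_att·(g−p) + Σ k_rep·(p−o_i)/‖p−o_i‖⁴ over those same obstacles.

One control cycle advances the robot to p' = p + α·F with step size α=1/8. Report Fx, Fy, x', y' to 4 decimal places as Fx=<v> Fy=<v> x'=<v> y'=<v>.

F_att = 1·(g−p) = 1·(11,-13) = (11.0000,-13.0000)
o1: d²=586 > ρ²=49 → inactive
o2: d²=397 > ρ²=49 → inactive
o3: d²=18 ≤ ρ²=49; F_rep = 22·(-3,3)/18² = (-0.2037,0.2037)
F = F_att + ΣF_rep = (10.7963,-12.7963)
p' = p + 1/8·F = (-5.6505,4.4005)

Fx=10.7963 Fy=-12.7963 x'=-5.6505 y'=4.4005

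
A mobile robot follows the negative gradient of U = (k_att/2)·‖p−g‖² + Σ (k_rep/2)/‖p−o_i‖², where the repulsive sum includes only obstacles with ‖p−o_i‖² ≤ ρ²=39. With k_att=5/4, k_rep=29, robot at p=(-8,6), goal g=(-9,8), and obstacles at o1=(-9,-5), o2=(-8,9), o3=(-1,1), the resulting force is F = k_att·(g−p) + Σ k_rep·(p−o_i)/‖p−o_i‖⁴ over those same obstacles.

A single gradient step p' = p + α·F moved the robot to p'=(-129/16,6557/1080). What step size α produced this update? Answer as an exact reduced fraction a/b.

F_att = 5/4·(g−p) = 5/4·(-1,2) = (-1.2500,2.5000)
o1: d²=122 > ρ²=39 → inactive
o2: d²=9 ≤ ρ²=39; F_rep = 29·(0,-3)/9² = (0.0000,-1.0741)
o3: d²=74 > ρ²=39 → inactive
F = F_att + ΣF_rep = (-1.2500,1.4259)
Δp = p'−p = (-0.0625,0.0713); α = Δx/Fx = (-1/16) / (-5/4) = 1/20
check: Δy/Fy = (77/1080) / (77/54) = 1/20 ✓

α = 1/20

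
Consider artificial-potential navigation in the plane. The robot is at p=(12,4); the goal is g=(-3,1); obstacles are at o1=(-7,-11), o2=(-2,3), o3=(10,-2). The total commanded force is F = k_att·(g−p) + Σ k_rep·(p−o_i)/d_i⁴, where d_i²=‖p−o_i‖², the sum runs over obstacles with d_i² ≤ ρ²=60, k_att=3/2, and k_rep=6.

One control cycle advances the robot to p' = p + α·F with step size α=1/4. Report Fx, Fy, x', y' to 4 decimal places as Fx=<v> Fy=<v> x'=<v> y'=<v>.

F_att = 3/2·(g−p) = 3/2·(-15,-3) = (-22.5000,-4.5000)
o1: d²=586 > ρ²=60 → inactive
o2: d²=197 > ρ²=60 → inactive
o3: d²=40 ≤ ρ²=60; F_rep = 6·(2,6)/40² = (0.0075,0.0225)
F = F_att + ΣF_rep = (-22.4925,-4.4775)
p' = p + 1/4·F = (6.3769,2.8806)

Fx=-22.4925 Fy=-4.4775 x'=6.3769 y'=2.8806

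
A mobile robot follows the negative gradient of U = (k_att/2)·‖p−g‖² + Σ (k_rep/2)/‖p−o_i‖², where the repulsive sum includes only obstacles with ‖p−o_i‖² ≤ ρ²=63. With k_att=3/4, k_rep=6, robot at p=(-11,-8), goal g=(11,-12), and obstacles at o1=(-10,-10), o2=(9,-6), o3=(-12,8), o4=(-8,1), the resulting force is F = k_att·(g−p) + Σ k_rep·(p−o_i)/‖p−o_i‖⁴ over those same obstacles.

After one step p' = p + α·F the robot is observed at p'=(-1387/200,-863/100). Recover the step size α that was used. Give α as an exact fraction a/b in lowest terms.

α = 1/4

F_att = 3/4·(g−p) = 3/4·(22,-4) = (16.5000,-3.0000)
o1: d²=5 ≤ ρ²=63; F_rep = 6·(-1,2)/5² = (-0.2400,0.4800)
o2: d²=404 > ρ²=63 → inactive
o3: d²=257 > ρ²=63 → inactive
o4: d²=90 > ρ²=63 → inactive
F = F_att + ΣF_rep = (16.2600,-2.5200)
Δp = p'−p = (4.0650,-0.6300); α = Δx/Fx = (813/200) / (813/50) = 1/4
check: Δy/Fy = (-63/100) / (-63/25) = 1/4 ✓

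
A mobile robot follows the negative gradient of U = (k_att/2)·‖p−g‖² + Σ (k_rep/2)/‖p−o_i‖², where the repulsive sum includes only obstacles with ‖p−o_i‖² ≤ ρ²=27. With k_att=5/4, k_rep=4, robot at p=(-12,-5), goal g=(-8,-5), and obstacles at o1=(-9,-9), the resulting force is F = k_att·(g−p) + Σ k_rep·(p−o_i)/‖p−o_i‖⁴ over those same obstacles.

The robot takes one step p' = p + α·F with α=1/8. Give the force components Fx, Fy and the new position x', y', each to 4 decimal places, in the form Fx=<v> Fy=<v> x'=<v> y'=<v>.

F_att = 5/4·(g−p) = 5/4·(4,0) = (5.0000,0.0000)
o1: d²=25 ≤ ρ²=27; F_rep = 4·(-3,4)/25² = (-0.0192,0.0256)
F = F_att + ΣF_rep = (4.9808,0.0256)
p' = p + 1/8·F = (-11.3774,-4.9968)

Fx=4.9808 Fy=0.0256 x'=-11.3774 y'=-4.9968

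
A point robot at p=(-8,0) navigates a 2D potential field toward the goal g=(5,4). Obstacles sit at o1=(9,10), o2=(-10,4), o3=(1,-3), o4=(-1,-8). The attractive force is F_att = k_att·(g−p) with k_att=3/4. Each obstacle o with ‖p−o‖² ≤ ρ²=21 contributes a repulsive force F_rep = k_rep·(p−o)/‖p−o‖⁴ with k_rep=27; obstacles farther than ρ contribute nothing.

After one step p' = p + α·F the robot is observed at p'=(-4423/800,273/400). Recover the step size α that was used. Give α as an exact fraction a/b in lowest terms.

F_att = 3/4·(g−p) = 3/4·(13,4) = (9.7500,3.0000)
o1: d²=389 > ρ²=21 → inactive
o2: d²=20 ≤ ρ²=21; F_rep = 27·(2,-4)/20² = (0.1350,-0.2700)
o3: d²=90 > ρ²=21 → inactive
o4: d²=113 > ρ²=21 → inactive
F = F_att + ΣF_rep = (9.8850,2.7300)
Δp = p'−p = (2.4712,0.6825); α = Δx/Fx = (1977/800) / (1977/200) = 1/4
check: Δy/Fy = (273/400) / (273/100) = 1/4 ✓

α = 1/4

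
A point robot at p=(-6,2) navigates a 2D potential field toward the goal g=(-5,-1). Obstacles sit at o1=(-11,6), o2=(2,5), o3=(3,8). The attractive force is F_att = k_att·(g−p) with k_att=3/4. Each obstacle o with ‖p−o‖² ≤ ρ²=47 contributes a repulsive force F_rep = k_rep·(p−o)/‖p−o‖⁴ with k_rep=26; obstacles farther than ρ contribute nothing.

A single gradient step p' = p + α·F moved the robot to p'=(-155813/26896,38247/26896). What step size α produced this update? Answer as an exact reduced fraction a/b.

α = 1/4

F_att = 3/4·(g−p) = 3/4·(1,-3) = (0.7500,-2.2500)
o1: d²=41 ≤ ρ²=47; F_rep = 26·(5,-4)/41² = (0.0773,-0.0619)
o2: d²=73 > ρ²=47 → inactive
o3: d²=117 > ρ²=47 → inactive
F = F_att + ΣF_rep = (0.8273,-2.3119)
Δp = p'−p = (0.2068,-0.5780); α = Δx/Fx = (5563/26896) / (5563/6724) = 1/4
check: Δy/Fy = (-15545/26896) / (-15545/6724) = 1/4 ✓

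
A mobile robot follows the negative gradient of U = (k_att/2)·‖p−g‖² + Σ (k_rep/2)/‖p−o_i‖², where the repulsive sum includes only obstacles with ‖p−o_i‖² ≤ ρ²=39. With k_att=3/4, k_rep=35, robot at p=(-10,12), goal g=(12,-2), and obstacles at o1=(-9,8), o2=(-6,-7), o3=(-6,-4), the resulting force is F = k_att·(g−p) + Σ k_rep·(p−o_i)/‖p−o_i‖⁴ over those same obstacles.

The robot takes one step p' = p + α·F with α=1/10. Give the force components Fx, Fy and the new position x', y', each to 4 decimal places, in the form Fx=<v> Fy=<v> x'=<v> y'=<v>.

F_att = 3/4·(g−p) = 3/4·(22,-14) = (16.5000,-10.5000)
o1: d²=17 ≤ ρ²=39; F_rep = 35·(-1,4)/17² = (-0.1211,0.4844)
o2: d²=377 > ρ²=39 → inactive
o3: d²=272 > ρ²=39 → inactive
F = F_att + ΣF_rep = (16.3789,-10.0156)
p' = p + 1/10·F = (-8.3621,10.9984)

Fx=16.3789 Fy=-10.0156 x'=-8.3621 y'=10.9984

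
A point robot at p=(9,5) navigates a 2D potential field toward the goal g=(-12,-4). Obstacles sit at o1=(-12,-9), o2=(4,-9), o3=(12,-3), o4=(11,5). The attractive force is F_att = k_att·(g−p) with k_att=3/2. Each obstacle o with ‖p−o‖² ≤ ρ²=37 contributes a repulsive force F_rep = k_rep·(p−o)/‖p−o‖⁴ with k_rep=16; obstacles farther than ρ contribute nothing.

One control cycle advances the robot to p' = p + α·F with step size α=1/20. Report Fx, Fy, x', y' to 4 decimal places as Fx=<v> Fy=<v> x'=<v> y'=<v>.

Fx=-33.5000 Fy=-13.5000 x'=7.3250 y'=4.3250

F_att = 3/2·(g−p) = 3/2·(-21,-9) = (-31.5000,-13.5000)
o1: d²=637 > ρ²=37 → inactive
o2: d²=221 > ρ²=37 → inactive
o3: d²=73 > ρ²=37 → inactive
o4: d²=4 ≤ ρ²=37; F_rep = 16·(-2,0)/4² = (-2.0000,0.0000)
F = F_att + ΣF_rep = (-33.5000,-13.5000)
p' = p + 1/20·F = (7.3250,4.3250)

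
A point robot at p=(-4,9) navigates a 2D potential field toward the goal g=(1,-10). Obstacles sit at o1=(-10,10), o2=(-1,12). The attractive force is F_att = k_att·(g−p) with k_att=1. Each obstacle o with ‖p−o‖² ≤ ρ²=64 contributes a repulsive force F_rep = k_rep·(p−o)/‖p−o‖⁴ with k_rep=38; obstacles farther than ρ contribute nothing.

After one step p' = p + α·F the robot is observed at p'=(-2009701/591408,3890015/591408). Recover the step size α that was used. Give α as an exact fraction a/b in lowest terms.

α = 1/8

F_att = 1·(g−p) = 1·(5,-19) = (5.0000,-19.0000)
o1: d²=37 ≤ ρ²=64; F_rep = 38·(6,-1)/37² = (0.1665,-0.0278)
o2: d²=18 ≤ ρ²=64; F_rep = 38·(-3,-3)/18² = (-0.3519,-0.3519)
F = F_att + ΣF_rep = (4.8147,-19.3796)
Δp = p'−p = (0.6018,-2.4225); α = Δx/Fx = (355931/591408) / (355931/73926) = 1/8
check: Δy/Fy = (-1432657/591408) / (-1432657/73926) = 1/8 ✓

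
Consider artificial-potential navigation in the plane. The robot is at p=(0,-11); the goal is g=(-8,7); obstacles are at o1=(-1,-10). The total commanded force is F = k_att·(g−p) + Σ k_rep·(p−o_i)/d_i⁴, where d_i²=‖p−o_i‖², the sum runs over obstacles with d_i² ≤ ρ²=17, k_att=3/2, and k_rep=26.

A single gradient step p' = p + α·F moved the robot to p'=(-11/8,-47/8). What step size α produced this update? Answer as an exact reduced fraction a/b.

α = 1/4

F_att = 3/2·(g−p) = 3/2·(-8,18) = (-12.0000,27.0000)
o1: d²=2 ≤ ρ²=17; F_rep = 26·(1,-1)/2² = (6.5000,-6.5000)
F = F_att + ΣF_rep = (-5.5000,20.5000)
Δp = p'−p = (-1.3750,5.1250); α = Δx/Fx = (-11/8) / (-11/2) = 1/4
check: Δy/Fy = (41/8) / (41/2) = 1/4 ✓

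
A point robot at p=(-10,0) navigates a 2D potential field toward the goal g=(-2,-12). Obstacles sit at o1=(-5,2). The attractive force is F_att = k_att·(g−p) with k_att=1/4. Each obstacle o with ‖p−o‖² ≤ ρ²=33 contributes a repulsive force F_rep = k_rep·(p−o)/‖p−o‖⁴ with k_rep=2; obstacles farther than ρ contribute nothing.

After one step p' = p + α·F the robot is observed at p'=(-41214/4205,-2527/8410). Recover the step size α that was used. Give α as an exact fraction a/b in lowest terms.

α = 1/10

F_att = 1/4·(g−p) = 1/4·(8,-12) = (2.0000,-3.0000)
o1: d²=29 ≤ ρ²=33; F_rep = 2·(-5,-2)/29² = (-0.0119,-0.0048)
F = F_att + ΣF_rep = (1.9881,-3.0048)
Δp = p'−p = (0.1988,-0.3005); α = Δx/Fx = (836/4205) / (1672/841) = 1/10
check: Δy/Fy = (-2527/8410) / (-2527/841) = 1/10 ✓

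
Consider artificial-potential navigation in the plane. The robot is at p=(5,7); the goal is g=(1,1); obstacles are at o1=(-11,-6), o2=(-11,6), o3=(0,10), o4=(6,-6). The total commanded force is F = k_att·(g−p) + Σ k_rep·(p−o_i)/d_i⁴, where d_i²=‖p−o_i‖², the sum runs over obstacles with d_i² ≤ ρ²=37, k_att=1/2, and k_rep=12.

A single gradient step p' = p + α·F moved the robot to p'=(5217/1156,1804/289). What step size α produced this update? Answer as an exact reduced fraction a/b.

α = 1/4

F_att = 1/2·(g−p) = 1/2·(-4,-6) = (-2.0000,-3.0000)
o1: d²=425 > ρ²=37 → inactive
o2: d²=257 > ρ²=37 → inactive
o3: d²=34 ≤ ρ²=37; F_rep = 12·(5,-3)/34² = (0.0519,-0.0311)
o4: d²=170 > ρ²=37 → inactive
F = F_att + ΣF_rep = (-1.9481,-3.0311)
Δp = p'−p = (-0.4870,-0.7578); α = Δx/Fx = (-563/1156) / (-563/289) = 1/4
check: Δy/Fy = (-219/289) / (-876/289) = 1/4 ✓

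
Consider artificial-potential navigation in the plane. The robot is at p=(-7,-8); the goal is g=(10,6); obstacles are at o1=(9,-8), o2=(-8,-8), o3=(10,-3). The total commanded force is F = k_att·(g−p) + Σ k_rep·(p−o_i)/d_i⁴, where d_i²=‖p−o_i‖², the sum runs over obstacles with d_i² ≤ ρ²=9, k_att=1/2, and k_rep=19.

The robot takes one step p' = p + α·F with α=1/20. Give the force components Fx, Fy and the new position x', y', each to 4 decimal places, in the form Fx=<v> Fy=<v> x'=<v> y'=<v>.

Fx=27.5000 Fy=7.0000 x'=-5.6250 y'=-7.6500

F_att = 1/2·(g−p) = 1/2·(17,14) = (8.5000,7.0000)
o1: d²=256 > ρ²=9 → inactive
o2: d²=1 ≤ ρ²=9; F_rep = 19·(1,0)/1² = (19.0000,0.0000)
o3: d²=314 > ρ²=9 → inactive
F = F_att + ΣF_rep = (27.5000,7.0000)
p' = p + 1/20·F = (-5.6250,-7.6500)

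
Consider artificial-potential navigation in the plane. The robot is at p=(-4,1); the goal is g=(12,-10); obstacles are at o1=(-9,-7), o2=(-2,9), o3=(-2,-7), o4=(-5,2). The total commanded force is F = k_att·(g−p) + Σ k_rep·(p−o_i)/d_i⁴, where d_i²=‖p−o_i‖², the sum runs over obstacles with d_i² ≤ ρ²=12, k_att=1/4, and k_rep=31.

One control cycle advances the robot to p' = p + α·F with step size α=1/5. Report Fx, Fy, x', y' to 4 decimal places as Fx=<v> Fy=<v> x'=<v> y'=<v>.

Fx=11.7500 Fy=-10.5000 x'=-1.6500 y'=-1.1000

F_att = 1/4·(g−p) = 1/4·(16,-11) = (4.0000,-2.7500)
o1: d²=89 > ρ²=12 → inactive
o2: d²=68 > ρ²=12 → inactive
o3: d²=68 > ρ²=12 → inactive
o4: d²=2 ≤ ρ²=12; F_rep = 31·(1,-1)/2² = (7.7500,-7.7500)
F = F_att + ΣF_rep = (11.7500,-10.5000)
p' = p + 1/5·F = (-1.6500,-1.1000)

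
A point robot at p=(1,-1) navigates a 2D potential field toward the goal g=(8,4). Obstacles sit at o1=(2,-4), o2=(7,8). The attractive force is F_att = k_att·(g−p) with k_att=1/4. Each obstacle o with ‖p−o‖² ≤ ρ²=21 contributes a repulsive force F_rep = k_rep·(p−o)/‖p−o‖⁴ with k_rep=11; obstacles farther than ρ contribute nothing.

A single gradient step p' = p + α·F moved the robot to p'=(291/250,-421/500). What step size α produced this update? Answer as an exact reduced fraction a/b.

α = 1/10

F_att = 1/4·(g−p) = 1/4·(7,5) = (1.7500,1.2500)
o1: d²=10 ≤ ρ²=21; F_rep = 11·(-1,3)/10² = (-0.1100,0.3300)
o2: d²=117 > ρ²=21 → inactive
F = F_att + ΣF_rep = (1.6400,1.5800)
Δp = p'−p = (0.1640,0.1580); α = Δx/Fx = (41/250) / (41/25) = 1/10
check: Δy/Fy = (79/500) / (79/50) = 1/10 ✓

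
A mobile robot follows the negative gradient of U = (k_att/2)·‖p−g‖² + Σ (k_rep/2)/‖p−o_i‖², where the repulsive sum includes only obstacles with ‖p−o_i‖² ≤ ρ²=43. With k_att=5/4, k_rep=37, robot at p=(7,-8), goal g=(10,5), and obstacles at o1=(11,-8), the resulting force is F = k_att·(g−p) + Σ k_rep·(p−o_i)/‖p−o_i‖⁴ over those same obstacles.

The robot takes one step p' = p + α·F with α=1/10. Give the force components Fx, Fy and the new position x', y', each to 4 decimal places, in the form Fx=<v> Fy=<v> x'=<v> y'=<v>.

Fx=3.1719 Fy=16.2500 x'=7.3172 y'=-6.3750

F_att = 5/4·(g−p) = 5/4·(3,13) = (3.7500,16.2500)
o1: d²=16 ≤ ρ²=43; F_rep = 37·(-4,0)/16² = (-0.5781,0.0000)
F = F_att + ΣF_rep = (3.1719,16.2500)
p' = p + 1/10·F = (7.3172,-6.3750)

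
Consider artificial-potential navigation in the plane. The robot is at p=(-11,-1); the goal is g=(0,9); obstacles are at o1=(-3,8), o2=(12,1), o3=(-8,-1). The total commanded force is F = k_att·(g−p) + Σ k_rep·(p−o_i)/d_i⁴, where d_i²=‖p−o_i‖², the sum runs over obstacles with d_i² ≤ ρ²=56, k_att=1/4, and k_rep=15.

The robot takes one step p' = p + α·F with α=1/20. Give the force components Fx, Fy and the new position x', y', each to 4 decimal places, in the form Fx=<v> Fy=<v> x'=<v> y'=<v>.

Fx=2.1944 Fy=2.5000 x'=-10.8903 y'=-0.8750

F_att = 1/4·(g−p) = 1/4·(11,10) = (2.7500,2.5000)
o1: d²=145 > ρ²=56 → inactive
o2: d²=533 > ρ²=56 → inactive
o3: d²=9 ≤ ρ²=56; F_rep = 15·(-3,0)/9² = (-0.5556,0.0000)
F = F_att + ΣF_rep = (2.1944,2.5000)
p' = p + 1/20·F = (-10.8903,-0.8750)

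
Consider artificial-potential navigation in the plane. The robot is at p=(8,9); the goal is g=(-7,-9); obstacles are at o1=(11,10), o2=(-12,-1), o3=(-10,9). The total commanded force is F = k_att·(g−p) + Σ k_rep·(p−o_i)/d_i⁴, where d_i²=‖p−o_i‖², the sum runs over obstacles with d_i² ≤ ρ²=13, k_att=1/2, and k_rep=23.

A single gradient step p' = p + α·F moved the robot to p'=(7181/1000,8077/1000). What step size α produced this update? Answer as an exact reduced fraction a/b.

F_att = 1/2·(g−p) = 1/2·(-15,-18) = (-7.5000,-9.0000)
o1: d²=10 ≤ ρ²=13; F_rep = 23·(-3,-1)/10² = (-0.6900,-0.2300)
o2: d²=500 > ρ²=13 → inactive
o3: d²=324 > ρ²=13 → inactive
F = F_att + ΣF_rep = (-8.1900,-9.2300)
Δp = p'−p = (-0.8190,-0.9230); α = Δx/Fx = (-819/1000) / (-819/100) = 1/10
check: Δy/Fy = (-923/1000) / (-923/100) = 1/10 ✓

α = 1/10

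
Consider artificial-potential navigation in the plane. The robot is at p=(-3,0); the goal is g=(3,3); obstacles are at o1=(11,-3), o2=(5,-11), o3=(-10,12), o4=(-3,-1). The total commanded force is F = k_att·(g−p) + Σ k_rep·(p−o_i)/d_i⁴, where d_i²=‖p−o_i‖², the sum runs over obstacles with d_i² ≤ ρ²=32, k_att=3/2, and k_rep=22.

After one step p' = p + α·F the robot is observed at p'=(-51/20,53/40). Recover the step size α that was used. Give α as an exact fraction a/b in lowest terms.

F_att = 3/2·(g−p) = 3/2·(6,3) = (9.0000,4.5000)
o1: d²=205 > ρ²=32 → inactive
o2: d²=185 > ρ²=32 → inactive
o3: d²=193 > ρ²=32 → inactive
o4: d²=1 ≤ ρ²=32; F_rep = 22·(0,1)/1² = (0.0000,22.0000)
F = F_att + ΣF_rep = (9.0000,26.5000)
Δp = p'−p = (0.4500,1.3250); α = Δx/Fx = (9/20) / (9) = 1/20
check: Δy/Fy = (53/40) / (53/2) = 1/20 ✓

α = 1/20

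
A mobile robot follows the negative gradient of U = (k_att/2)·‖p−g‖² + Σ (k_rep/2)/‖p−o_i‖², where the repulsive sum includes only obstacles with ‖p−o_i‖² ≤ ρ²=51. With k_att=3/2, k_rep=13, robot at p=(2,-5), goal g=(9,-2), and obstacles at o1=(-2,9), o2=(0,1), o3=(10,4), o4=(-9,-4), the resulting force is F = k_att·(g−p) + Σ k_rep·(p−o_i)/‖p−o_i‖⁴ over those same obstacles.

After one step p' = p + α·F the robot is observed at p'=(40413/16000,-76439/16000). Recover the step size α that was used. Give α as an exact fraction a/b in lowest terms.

F_att = 3/2·(g−p) = 3/2·(7,3) = (10.5000,4.5000)
o1: d²=212 > ρ²=51 → inactive
o2: d²=40 ≤ ρ²=51; F_rep = 13·(2,-6)/40² = (0.0163,-0.0488)
o3: d²=145 > ρ²=51 → inactive
o4: d²=122 > ρ²=51 → inactive
F = F_att + ΣF_rep = (10.5162,4.4512)
Δp = p'−p = (0.5258,0.2226); α = Δx/Fx = (8413/16000) / (8413/800) = 1/20
check: Δy/Fy = (3561/16000) / (3561/800) = 1/20 ✓

α = 1/20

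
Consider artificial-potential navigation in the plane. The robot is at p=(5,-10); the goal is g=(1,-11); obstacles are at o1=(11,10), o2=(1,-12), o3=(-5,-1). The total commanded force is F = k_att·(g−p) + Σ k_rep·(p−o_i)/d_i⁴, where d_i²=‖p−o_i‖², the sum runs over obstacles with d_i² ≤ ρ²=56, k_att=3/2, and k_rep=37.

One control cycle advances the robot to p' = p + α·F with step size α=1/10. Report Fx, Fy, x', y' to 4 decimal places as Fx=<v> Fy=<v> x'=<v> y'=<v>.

F_att = 3/2·(g−p) = 3/2·(-4,-1) = (-6.0000,-1.5000)
o1: d²=436 > ρ²=56 → inactive
o2: d²=20 ≤ ρ²=56; F_rep = 37·(4,2)/20² = (0.3700,0.1850)
o3: d²=181 > ρ²=56 → inactive
F = F_att + ΣF_rep = (-5.6300,-1.3150)
p' = p + 1/10·F = (4.4370,-10.1315)

Fx=-5.6300 Fy=-1.3150 x'=4.4370 y'=-10.1315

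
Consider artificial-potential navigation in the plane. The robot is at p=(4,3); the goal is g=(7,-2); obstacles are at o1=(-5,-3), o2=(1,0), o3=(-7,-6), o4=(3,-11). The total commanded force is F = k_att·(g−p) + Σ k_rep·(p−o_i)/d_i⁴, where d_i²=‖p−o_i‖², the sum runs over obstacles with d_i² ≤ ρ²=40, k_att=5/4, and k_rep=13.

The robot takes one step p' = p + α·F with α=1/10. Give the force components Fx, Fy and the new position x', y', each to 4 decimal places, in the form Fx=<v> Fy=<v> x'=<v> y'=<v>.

Fx=3.8704 Fy=-6.1296 x'=4.3870 y'=2.3870

F_att = 5/4·(g−p) = 5/4·(3,-5) = (3.7500,-6.2500)
o1: d²=117 > ρ²=40 → inactive
o2: d²=18 ≤ ρ²=40; F_rep = 13·(3,3)/18² = (0.1204,0.1204)
o3: d²=202 > ρ²=40 → inactive
o4: d²=197 > ρ²=40 → inactive
F = F_att + ΣF_rep = (3.8704,-6.1296)
p' = p + 1/10·F = (4.3870,2.3870)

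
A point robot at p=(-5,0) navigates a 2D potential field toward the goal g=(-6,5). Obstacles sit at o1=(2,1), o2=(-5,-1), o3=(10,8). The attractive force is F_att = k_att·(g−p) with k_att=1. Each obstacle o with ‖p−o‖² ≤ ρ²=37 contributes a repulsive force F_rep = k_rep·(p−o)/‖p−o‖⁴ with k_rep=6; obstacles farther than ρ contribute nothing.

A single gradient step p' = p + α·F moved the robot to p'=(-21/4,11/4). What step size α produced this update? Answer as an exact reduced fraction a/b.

F_att = 1·(g−p) = 1·(-1,5) = (-1.0000,5.0000)
o1: d²=50 > ρ²=37 → inactive
o2: d²=1 ≤ ρ²=37; F_rep = 6·(0,1)/1² = (0.0000,6.0000)
o3: d²=289 > ρ²=37 → inactive
F = F_att + ΣF_rep = (-1.0000,11.0000)
Δp = p'−p = (-0.2500,2.7500); α = Δx/Fx = (-1/4) / (-1) = 1/4
check: Δy/Fy = (11/4) / (11) = 1/4 ✓

α = 1/4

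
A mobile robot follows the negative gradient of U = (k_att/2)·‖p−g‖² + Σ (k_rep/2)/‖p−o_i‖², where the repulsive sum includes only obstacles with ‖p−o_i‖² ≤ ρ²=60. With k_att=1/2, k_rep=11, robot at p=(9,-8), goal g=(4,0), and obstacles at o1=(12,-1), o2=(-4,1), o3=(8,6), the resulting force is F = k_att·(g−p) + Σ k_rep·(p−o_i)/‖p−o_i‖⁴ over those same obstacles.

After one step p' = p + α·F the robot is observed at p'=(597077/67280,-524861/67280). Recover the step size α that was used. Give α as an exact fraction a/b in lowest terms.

F_att = 1/2·(g−p) = 1/2·(-5,8) = (-2.5000,4.0000)
o1: d²=58 ≤ ρ²=60; F_rep = 11·(-3,-7)/58² = (-0.0098,-0.0229)
o2: d²=250 > ρ²=60 → inactive
o3: d²=197 > ρ²=60 → inactive
F = F_att + ΣF_rep = (-2.5098,3.9771)
Δp = p'−p = (-0.1255,0.1989); α = Δx/Fx = (-8443/67280) / (-8443/3364) = 1/20
check: Δy/Fy = (13379/67280) / (13379/3364) = 1/20 ✓

α = 1/20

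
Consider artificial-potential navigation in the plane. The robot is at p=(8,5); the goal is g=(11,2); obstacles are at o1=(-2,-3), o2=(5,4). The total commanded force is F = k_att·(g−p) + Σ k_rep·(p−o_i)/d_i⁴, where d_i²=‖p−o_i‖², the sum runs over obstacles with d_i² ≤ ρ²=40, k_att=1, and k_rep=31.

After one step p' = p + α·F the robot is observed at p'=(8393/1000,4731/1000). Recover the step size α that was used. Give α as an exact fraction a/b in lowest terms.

α = 1/10

F_att = 1·(g−p) = 1·(3,-3) = (3.0000,-3.0000)
o1: d²=164 > ρ²=40 → inactive
o2: d²=10 ≤ ρ²=40; F_rep = 31·(3,1)/10² = (0.9300,0.3100)
F = F_att + ΣF_rep = (3.9300,-2.6900)
Δp = p'−p = (0.3930,-0.2690); α = Δx/Fx = (393/1000) / (393/100) = 1/10
check: Δy/Fy = (-269/1000) / (-269/100) = 1/10 ✓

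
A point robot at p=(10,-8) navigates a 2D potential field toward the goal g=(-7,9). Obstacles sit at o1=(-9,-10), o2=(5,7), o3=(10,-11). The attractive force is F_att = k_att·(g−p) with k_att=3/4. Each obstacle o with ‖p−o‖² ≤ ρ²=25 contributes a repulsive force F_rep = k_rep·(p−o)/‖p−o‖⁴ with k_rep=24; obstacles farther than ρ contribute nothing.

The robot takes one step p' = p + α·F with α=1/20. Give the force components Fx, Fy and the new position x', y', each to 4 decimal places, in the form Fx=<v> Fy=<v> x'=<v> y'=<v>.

Fx=-12.7500 Fy=13.6389 x'=9.3625 y'=-7.3181

F_att = 3/4·(g−p) = 3/4·(-17,17) = (-12.7500,12.7500)
o1: d²=365 > ρ²=25 → inactive
o2: d²=250 > ρ²=25 → inactive
o3: d²=9 ≤ ρ²=25; F_rep = 24·(0,3)/9² = (0.0000,0.8889)
F = F_att + ΣF_rep = (-12.7500,13.6389)
p' = p + 1/20·F = (9.3625,-7.3181)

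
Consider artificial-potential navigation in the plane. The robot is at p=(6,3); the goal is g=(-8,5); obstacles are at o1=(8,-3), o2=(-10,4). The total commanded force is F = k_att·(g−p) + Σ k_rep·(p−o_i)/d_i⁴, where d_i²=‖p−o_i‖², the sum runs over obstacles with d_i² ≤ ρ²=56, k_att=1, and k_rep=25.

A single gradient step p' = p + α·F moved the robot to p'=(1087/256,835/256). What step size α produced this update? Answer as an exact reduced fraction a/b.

F_att = 1·(g−p) = 1·(-14,2) = (-14.0000,2.0000)
o1: d²=40 ≤ ρ²=56; F_rep = 25·(-2,6)/40² = (-0.0312,0.0938)
o2: d²=257 > ρ²=56 → inactive
F = F_att + ΣF_rep = (-14.0312,2.0938)
Δp = p'−p = (-1.7539,0.2617); α = Δx/Fx = (-449/256) / (-449/32) = 1/8
check: Δy/Fy = (67/256) / (67/32) = 1/8 ✓

α = 1/8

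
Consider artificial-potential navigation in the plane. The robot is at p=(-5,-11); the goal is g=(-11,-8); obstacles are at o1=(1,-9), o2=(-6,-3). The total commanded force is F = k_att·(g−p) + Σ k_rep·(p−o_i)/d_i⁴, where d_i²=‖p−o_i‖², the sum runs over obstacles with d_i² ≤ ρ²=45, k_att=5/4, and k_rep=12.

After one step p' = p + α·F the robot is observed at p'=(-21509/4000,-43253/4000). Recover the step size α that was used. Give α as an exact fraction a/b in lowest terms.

α = 1/20

F_att = 5/4·(g−p) = 5/4·(-6,3) = (-7.5000,3.7500)
o1: d²=40 ≤ ρ²=45; F_rep = 12·(-6,-2)/40² = (-0.0450,-0.0150)
o2: d²=65 > ρ²=45 → inactive
F = F_att + ΣF_rep = (-7.5450,3.7350)
Δp = p'−p = (-0.3772,0.1867); α = Δx/Fx = (-1509/4000) / (-1509/200) = 1/20
check: Δy/Fy = (747/4000) / (747/200) = 1/20 ✓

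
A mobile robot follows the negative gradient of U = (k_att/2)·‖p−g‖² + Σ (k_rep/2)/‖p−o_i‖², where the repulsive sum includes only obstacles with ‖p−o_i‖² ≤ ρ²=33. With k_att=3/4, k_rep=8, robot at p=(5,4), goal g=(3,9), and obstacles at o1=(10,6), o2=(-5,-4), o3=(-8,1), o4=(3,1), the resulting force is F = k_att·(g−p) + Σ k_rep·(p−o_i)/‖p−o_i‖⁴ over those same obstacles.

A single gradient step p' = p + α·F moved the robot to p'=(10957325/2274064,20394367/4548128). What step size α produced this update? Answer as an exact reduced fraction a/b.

α = 1/8

F_att = 3/4·(g−p) = 3/4·(-2,5) = (-1.5000,3.7500)
o1: d²=29 ≤ ρ²=33; F_rep = 8·(-5,-2)/29² = (-0.0476,-0.0190)
o2: d²=164 > ρ²=33 → inactive
o3: d²=178 > ρ²=33 → inactive
o4: d²=13 ≤ ρ²=33; F_rep = 8·(2,3)/13² = (0.0947,0.1420)
F = F_att + ΣF_rep = (-1.4529,3.8730)
Δp = p'−p = (-0.1816,0.4841); α = Δx/Fx = (-412995/2274064) / (-412995/284258) = 1/8
check: Δy/Fy = (2201855/4548128) / (2201855/568516) = 1/8 ✓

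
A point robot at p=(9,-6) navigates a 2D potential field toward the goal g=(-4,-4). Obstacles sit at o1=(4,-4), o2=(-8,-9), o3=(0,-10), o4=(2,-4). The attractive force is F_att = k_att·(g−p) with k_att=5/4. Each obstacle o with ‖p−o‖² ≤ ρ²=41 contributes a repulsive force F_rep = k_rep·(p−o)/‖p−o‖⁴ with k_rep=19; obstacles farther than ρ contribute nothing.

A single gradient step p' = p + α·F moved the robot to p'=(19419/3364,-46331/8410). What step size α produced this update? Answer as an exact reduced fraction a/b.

α = 1/5

F_att = 5/4·(g−p) = 5/4·(-13,2) = (-16.2500,2.5000)
o1: d²=29 ≤ ρ²=41; F_rep = 19·(5,-2)/29² = (0.1130,-0.0452)
o2: d²=298 > ρ²=41 → inactive
o3: d²=97 > ρ²=41 → inactive
o4: d²=53 > ρ²=41 → inactive
F = F_att + ΣF_rep = (-16.1370,2.4548)
Δp = p'−p = (-3.2274,0.4910); α = Δx/Fx = (-10857/3364) / (-54285/3364) = 1/5
check: Δy/Fy = (4129/8410) / (4129/1682) = 1/5 ✓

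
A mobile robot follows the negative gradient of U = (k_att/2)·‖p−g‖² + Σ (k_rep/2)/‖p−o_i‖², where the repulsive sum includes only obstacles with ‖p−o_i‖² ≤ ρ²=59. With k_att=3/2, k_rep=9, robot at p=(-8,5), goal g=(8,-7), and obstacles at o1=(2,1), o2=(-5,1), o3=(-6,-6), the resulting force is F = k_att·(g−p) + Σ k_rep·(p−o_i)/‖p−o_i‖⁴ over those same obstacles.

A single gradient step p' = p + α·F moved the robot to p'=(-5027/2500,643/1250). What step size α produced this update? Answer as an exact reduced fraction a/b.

α = 1/4

F_att = 3/2·(g−p) = 3/2·(16,-12) = (24.0000,-18.0000)
o1: d²=116 > ρ²=59 → inactive
o2: d²=25 ≤ ρ²=59; F_rep = 9·(-3,4)/25² = (-0.0432,0.0576)
o3: d²=125 > ρ²=59 → inactive
F = F_att + ΣF_rep = (23.9568,-17.9424)
Δp = p'−p = (5.9892,-4.4856); α = Δx/Fx = (14973/2500) / (14973/625) = 1/4
check: Δy/Fy = (-5607/1250) / (-11214/625) = 1/4 ✓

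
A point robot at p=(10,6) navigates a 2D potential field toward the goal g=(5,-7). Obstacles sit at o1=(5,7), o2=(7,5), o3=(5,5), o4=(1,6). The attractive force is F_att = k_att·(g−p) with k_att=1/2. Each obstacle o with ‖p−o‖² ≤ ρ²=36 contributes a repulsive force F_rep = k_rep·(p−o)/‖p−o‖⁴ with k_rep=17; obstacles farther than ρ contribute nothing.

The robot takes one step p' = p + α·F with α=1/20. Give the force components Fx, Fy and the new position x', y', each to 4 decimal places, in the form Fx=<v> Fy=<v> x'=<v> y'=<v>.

F_att = 1/2·(g−p) = 1/2·(-5,-13) = (-2.5000,-6.5000)
o1: d²=26 ≤ ρ²=36; F_rep = 17·(5,-1)/26² = (0.1257,-0.0251)
o2: d²=10 ≤ ρ²=36; F_rep = 17·(3,1)/10² = (0.5100,0.1700)
o3: d²=26 ≤ ρ²=36; F_rep = 17·(5,1)/26² = (0.1257,0.0251)
o4: d²=81 > ρ²=36 → inactive
F = F_att + ΣF_rep = (-1.7385,-6.3300)
p' = p + 1/20·F = (9.9131,5.6835)

Fx=-1.7385 Fy=-6.3300 x'=9.9131 y'=5.6835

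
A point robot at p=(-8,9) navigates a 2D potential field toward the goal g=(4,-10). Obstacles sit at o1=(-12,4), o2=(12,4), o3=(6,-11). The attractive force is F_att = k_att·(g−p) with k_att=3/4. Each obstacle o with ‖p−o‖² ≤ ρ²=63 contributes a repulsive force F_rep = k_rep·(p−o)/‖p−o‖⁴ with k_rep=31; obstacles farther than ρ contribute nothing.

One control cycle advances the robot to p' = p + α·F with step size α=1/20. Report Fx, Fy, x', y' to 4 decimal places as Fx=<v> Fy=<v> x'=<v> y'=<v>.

Fx=9.0738 Fy=-14.1578 x'=-7.5463 y'=8.2921

F_att = 3/4·(g−p) = 3/4·(12,-19) = (9.0000,-14.2500)
o1: d²=41 ≤ ρ²=63; F_rep = 31·(4,5)/41² = (0.0738,0.0922)
o2: d²=425 > ρ²=63 → inactive
o3: d²=596 > ρ²=63 → inactive
F = F_att + ΣF_rep = (9.0738,-14.1578)
p' = p + 1/20·F = (-7.5463,8.2921)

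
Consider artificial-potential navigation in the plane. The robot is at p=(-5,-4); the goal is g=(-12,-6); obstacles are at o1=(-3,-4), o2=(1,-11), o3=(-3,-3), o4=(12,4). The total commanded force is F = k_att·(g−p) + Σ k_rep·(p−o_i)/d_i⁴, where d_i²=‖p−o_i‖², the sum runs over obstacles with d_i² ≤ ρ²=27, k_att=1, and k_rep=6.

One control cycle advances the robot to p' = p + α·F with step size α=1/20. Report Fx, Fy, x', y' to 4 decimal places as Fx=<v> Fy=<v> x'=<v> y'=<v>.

F_att = 1·(g−p) = 1·(-7,-2) = (-7.0000,-2.0000)
o1: d²=4 ≤ ρ²=27; F_rep = 6·(-2,0)/4² = (-0.7500,0.0000)
o2: d²=85 > ρ²=27 → inactive
o3: d²=5 ≤ ρ²=27; F_rep = 6·(-2,-1)/5² = (-0.4800,-0.2400)
o4: d²=353 > ρ²=27 → inactive
F = F_att + ΣF_rep = (-8.2300,-2.2400)
p' = p + 1/20·F = (-5.4115,-4.1120)

Fx=-8.2300 Fy=-2.2400 x'=-5.4115 y'=-4.1120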